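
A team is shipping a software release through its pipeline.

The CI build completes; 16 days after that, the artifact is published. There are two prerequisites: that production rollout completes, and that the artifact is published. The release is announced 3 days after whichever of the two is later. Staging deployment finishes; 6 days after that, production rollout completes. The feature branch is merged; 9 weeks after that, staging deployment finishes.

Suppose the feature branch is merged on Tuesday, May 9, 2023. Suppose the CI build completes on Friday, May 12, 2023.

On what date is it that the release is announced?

The feature branch is merged: May 9, 2023.
Staging deployment finishes: May 9, 2023 + 9 weeks = Jul 11, 2023.
Production rollout completes: Jul 11, 2023 + 6 days = Jul 17, 2023.
The CI build completes: May 12, 2023.
The artifact is published: May 12, 2023 + 16 days = May 28, 2023.
Both prerequisites met — production rollout completes (Jul 17, 2023), the artifact is published (May 28, 2023); the later is Jul 17, 2023.
The release is announced: Jul 17, 2023 + 3 days = Jul 20, 2023.

Thursday, July 20, 2023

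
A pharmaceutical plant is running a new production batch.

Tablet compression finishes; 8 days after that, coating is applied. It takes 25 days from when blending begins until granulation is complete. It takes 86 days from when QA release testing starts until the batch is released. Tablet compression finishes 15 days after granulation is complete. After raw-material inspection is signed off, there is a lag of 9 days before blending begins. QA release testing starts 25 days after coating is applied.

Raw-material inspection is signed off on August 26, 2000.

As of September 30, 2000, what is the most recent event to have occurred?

Raw-material inspection is signed off: Aug 26, 2000.
Blending begins: Aug 26, 2000 + 9 days = Sep 4, 2000.
Granulation is complete: Sep 4, 2000 + 25 days = Sep 29, 2000.
Tablet compression finishes: Sep 29, 2000 + 15 days = Oct 14, 2000.
Coating is applied: Oct 14, 2000 + 8 days = Oct 22, 2000.
QA release testing starts: Oct 22, 2000 + 25 days = Nov 16, 2000.
The batch is released: Nov 16, 2000 + 86 days = Feb 10, 2001.
Sep 30, 2000 falls between when granulation is complete (Sep 29, 2000) and when tablet compression finishes (Oct 14, 2000).

Granulation is complete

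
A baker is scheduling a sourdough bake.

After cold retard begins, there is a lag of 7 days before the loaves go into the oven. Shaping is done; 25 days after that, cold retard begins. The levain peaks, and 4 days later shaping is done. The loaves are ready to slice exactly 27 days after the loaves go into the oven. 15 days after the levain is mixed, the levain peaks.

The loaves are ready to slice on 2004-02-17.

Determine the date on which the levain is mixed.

2003-12-01

The loaves are ready to slice: Feb 17, 2004.
The loaves go into the oven: Feb 17, 2004 − 27 days = Jan 21, 2004.
Cold retard begins: Jan 21, 2004 − 7 days = Jan 14, 2004.
Shaping is done: Jan 14, 2004 − 25 days = Dec 20, 2003.
The levain peaks: Dec 20, 2003 − 4 days = Dec 16, 2003.
The levain is mixed: Dec 16, 2003 − 15 days = Dec 1, 2003.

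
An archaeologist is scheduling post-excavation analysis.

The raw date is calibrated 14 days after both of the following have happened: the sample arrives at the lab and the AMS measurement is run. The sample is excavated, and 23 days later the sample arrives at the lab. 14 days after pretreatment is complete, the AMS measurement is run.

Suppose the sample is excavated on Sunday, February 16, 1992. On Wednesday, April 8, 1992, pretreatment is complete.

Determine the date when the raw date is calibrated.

The sample is excavated: Feb 16, 1992.
The sample arrives at the lab: Feb 16, 1992 + 23 days = Mar 10, 1992.
Pretreatment is complete: Apr 8, 1992.
The AMS measurement is run: Apr 8, 1992 + 14 days = Apr 22, 1992.
Both prerequisites met — the sample arrives at the lab (Mar 10, 1992), the AMS measurement is run (Apr 22, 1992); the later is Apr 22, 1992.
The raw date is calibrated: Apr 22, 1992 + 14 days = May 6, 1992.

Wednesday, May 6, 1992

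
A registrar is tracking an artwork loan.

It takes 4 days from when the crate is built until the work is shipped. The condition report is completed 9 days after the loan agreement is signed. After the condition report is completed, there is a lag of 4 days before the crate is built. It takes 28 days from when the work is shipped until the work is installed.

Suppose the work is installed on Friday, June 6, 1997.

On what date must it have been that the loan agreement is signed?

The work is installed: Jun 6, 1997.
The work is shipped: Jun 6, 1997 − 28 days = May 9, 1997.
The crate is built: May 9, 1997 − 4 days = May 5, 1997.
The condition report is completed: May 5, 1997 − 4 days = May 1, 1997.
The loan agreement is signed: May 1, 1997 − 9 days = Apr 22, 1997.

Tuesday, April 22, 1997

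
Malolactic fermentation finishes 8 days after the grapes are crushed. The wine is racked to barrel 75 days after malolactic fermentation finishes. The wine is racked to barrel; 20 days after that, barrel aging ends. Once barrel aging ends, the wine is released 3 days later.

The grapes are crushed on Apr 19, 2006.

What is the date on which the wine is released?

Aug 3, 2006

The grapes are crushed: Apr 19, 2006.
Malolactic fermentation finishes: Apr 19, 2006 + 8 days = Apr 27, 2006.
The wine is racked to barrel: Apr 27, 2006 + 75 days = Jul 11, 2006.
Barrel aging ends: Jul 11, 2006 + 20 days = Jul 31, 2006.
The wine is released: Jul 31, 2006 + 3 days = Aug 3, 2006.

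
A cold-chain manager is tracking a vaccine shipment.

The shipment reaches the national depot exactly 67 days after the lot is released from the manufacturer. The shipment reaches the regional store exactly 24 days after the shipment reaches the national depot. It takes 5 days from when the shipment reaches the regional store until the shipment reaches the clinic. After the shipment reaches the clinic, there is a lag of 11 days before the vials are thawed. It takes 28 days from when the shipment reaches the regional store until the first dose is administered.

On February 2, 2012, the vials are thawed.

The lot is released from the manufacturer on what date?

The vials are thawed: Feb 2, 2012.
The shipment reaches the clinic: Feb 2, 2012 − 11 days = Jan 22, 2012.
The shipment reaches the regional store: Jan 22, 2012 − 5 days = Jan 17, 2012.
The shipment reaches the national depot: Jan 17, 2012 − 24 days = Dec 24, 2011.
The lot is released from the manufacturer: Dec 24, 2011 − 67 days = Oct 18, 2011.

October 18, 2011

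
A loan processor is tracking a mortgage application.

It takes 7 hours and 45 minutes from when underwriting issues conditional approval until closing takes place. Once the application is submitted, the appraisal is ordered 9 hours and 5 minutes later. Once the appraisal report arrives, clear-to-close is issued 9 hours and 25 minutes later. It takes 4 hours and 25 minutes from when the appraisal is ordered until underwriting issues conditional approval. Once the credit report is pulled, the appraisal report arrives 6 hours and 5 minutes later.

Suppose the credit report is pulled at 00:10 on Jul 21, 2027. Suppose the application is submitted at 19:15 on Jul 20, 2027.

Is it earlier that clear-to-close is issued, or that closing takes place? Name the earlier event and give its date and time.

Clear-to-close is issued — 15:40 on Jul 21, 2027

The credit report is pulled: 00:10 Jul 21, 2027.
The appraisal report arrives: 00:10 Jul 21, 2027 + 6h05m = 06:15 Jul 21, 2027.
Clear-to-close is issued: 06:15 Jul 21, 2027 + 9h25m = 15:40 Jul 21, 2027.
The application is submitted: 19:15 Jul 20, 2027.
The appraisal is ordered: 19:15 Jul 20, 2027 + 9h05m = 04:20 Jul 21, 2027.
Underwriting issues conditional approval: 04:20 Jul 21, 2027 + 4h25m = 08:45 Jul 21, 2027.
Closing takes place: 08:45 Jul 21, 2027 + 7h45m = 16:30 Jul 21, 2027.
Comparing: clear-to-close is issued at 15:40 Jul 21, 2027 vs closing takes place at 16:30 Jul 21, 2027. Earlier: clear-to-close is issued.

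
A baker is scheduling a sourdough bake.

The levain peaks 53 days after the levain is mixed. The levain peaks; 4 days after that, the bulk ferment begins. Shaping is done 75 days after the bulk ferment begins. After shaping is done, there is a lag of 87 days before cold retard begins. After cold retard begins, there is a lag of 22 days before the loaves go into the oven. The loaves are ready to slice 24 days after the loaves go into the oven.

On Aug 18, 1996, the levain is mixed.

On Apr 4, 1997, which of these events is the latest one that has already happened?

The levain is mixed: Aug 18, 1996.
The levain peaks: Aug 18, 1996 + 53 days = Oct 10, 1996.
The bulk ferment begins: Oct 10, 1996 + 4 days = Oct 14, 1996.
Shaping is done: Oct 14, 1996 + 75 days = Dec 28, 1996.
Cold retard begins: Dec 28, 1996 + 87 days = Mar 25, 1997.
The loaves go into the oven: Mar 25, 1997 + 22 days = Apr 16, 1997.
The loaves are ready to slice: Apr 16, 1997 + 24 days = May 10, 1997.
Apr 4, 1997 falls between when cold retard begins (Mar 25, 1997) and when the loaves go into the oven (Apr 16, 1997).

Cold retard begins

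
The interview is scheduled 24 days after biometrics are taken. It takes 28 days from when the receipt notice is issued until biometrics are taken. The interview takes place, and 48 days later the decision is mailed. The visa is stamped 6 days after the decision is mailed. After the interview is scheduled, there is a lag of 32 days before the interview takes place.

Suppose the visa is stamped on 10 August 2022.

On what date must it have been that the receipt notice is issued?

The visa is stamped: Aug 10, 2022.
The decision is mailed: Aug 10, 2022 − 6 days = Aug 4, 2022.
The interview takes place: Aug 4, 2022 − 48 days = Jun 17, 2022.
The interview is scheduled: Jun 17, 2022 − 32 days = May 16, 2022.
Biometrics are taken: May 16, 2022 − 24 days = Apr 22, 2022.
The receipt notice is issued: Apr 22, 2022 − 28 days = Mar 25, 2022.

25 March 2022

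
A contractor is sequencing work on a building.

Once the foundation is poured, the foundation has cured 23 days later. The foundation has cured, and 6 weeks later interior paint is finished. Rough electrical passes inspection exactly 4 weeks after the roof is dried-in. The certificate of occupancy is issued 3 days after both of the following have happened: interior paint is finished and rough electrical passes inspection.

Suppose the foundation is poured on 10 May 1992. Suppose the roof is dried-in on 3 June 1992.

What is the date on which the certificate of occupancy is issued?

17 July 1992

The foundation is poured: May 10, 1992.
The foundation has cured: May 10, 1992 + 23 days = Jun 2, 1992.
Interior paint is finished: Jun 2, 1992 + 6 weeks = Jul 14, 1992.
The roof is dried-in: Jun 3, 1992.
Rough electrical passes inspection: Jun 3, 1992 + 4 weeks = Jul 1, 1992.
Both prerequisites met — interior paint is finished (Jul 14, 1992), rough electrical passes inspection (Jul 1, 1992); the later is Jul 14, 1992.
The certificate of occupancy is issued: Jul 14, 1992 + 3 days = Jul 17, 1992.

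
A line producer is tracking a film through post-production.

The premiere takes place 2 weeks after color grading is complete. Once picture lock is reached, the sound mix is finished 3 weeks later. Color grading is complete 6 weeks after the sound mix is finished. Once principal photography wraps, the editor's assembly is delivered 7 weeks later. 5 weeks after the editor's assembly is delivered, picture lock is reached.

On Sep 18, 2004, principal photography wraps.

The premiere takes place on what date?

Feb 26, 2005

Principal photography wraps: Sep 18, 2004.
The editor's assembly is delivered: Sep 18, 2004 + 7 weeks = Nov 6, 2004.
Picture lock is reached: Nov 6, 2004 + 5 weeks = Dec 11, 2004.
The sound mix is finished: Dec 11, 2004 + 3 weeks = Jan 1, 2005.
Color grading is complete: Jan 1, 2005 + 6 weeks = Feb 12, 2005.
The premiere takes place: Feb 12, 2005 + 2 weeks = Feb 26, 2005.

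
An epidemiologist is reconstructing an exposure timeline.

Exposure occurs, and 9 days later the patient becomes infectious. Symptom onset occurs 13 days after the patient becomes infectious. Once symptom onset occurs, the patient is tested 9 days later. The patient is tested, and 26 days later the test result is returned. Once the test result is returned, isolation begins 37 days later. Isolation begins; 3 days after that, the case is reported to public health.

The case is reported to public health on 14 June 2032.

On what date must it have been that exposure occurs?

The case is reported to public health: Jun 14, 2032.
Isolation begins: Jun 14, 2032 − 3 days = Jun 11, 2032.
The test result is returned: Jun 11, 2032 − 37 days = May 5, 2032.
The patient is tested: May 5, 2032 − 26 days = Apr 9, 2032.
Symptom onset occurs: Apr 9, 2032 − 9 days = Mar 31, 2032.
The patient becomes infectious: Mar 31, 2032 − 13 days = Mar 18, 2032.
Exposure occurs: Mar 18, 2032 − 9 days = Mar 9, 2032.

9 March 2032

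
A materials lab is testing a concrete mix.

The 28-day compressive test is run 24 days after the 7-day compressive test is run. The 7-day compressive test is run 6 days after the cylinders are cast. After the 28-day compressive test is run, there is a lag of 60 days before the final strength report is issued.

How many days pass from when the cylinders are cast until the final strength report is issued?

90 days

Causal path: the cylinders are cast → the 7-day compressive test is run → the 28-day compressive test is run → the final strength report is issued.
Total delay along the path: 6 + 24 + 60 = 90 days.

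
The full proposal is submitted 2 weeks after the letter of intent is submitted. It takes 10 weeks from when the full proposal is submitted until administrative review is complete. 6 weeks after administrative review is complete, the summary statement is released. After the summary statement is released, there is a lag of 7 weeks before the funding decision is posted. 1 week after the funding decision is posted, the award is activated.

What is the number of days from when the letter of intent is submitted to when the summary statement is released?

Causal path: the letter of intent is submitted → the full proposal is submitted → administrative review is complete → the summary statement is released.
Total delay along the path: 2 + 10 + 6 weeks = 18 weeks = 126 days.

126 days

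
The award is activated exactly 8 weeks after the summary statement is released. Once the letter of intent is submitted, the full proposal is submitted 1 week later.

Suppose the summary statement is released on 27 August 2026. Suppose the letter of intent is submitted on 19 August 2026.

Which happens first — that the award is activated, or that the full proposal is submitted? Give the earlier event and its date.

The full proposal is submitted — 26 August 2026

The summary statement is released: Aug 27, 2026.
The award is activated: Aug 27, 2026 + 8 weeks = Oct 22, 2026.
The letter of intent is submitted: Aug 19, 2026.
The full proposal is submitted: Aug 19, 2026 + 1 week = Aug 26, 2026.
Comparing: the award is activated on Oct 22, 2026 vs the full proposal is submitted on Aug 26, 2026. Earlier: the full proposal is submitted.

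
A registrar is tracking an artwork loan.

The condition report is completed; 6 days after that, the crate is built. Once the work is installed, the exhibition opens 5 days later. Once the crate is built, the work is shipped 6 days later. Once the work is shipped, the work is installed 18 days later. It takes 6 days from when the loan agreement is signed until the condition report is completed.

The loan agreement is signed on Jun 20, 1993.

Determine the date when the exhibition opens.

The loan agreement is signed: Jun 20, 1993.
The condition report is completed: Jun 20, 1993 + 6 days = Jun 26, 1993.
The crate is built: Jun 26, 1993 + 6 days = Jul 2, 1993.
The work is shipped: Jul 2, 1993 + 6 days = Jul 8, 1993.
The work is installed: Jul 8, 1993 + 18 days = Jul 26, 1993.
The exhibition opens: Jul 26, 1993 + 5 days = Jul 31, 1993.

Jul 31, 1993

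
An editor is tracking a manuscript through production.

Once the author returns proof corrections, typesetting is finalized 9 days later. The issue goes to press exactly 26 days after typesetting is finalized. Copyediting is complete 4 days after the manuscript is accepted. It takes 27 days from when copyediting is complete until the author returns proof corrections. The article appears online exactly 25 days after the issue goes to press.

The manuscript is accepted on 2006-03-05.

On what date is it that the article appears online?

The manuscript is accepted: Mar 5, 2006.
Copyediting is complete: Mar 5, 2006 + 4 days = Mar 9, 2006.
The author returns proof corrections: Mar 9, 2006 + 27 days = Apr 5, 2006.
Typesetting is finalized: Apr 5, 2006 + 9 days = Apr 14, 2006.
The issue goes to press: Apr 14, 2006 + 26 days = May 10, 2006.
The article appears online: May 10, 2006 + 25 days = Jun 4, 2006.

2006-06-04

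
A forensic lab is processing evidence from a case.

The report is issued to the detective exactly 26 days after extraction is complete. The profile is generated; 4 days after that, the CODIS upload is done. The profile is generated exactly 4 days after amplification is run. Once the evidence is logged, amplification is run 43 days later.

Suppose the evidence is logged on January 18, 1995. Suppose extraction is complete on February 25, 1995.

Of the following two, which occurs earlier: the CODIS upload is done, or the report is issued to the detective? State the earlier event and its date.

The evidence is logged: Jan 18, 1995.
Amplification is run: Jan 18, 1995 + 43 days = Mar 2, 1995.
The profile is generated: Mar 2, 1995 + 4 days = Mar 6, 1995.
The CODIS upload is done: Mar 6, 1995 + 4 days = Mar 10, 1995.
Extraction is complete: Feb 25, 1995.
The report is issued to the detective: Feb 25, 1995 + 26 days = Mar 23, 1995.
Comparing: the CODIS upload is done on Mar 10, 1995 vs the report is issued to the detective on Mar 23, 1995. Earlier: the CODIS upload is done.

The CODIS upload is done — March 10, 1995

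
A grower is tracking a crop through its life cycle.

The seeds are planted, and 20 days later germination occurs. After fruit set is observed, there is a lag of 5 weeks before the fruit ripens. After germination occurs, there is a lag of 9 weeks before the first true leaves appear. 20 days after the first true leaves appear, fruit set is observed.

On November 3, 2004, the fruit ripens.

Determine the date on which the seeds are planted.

The fruit ripens: Nov 3, 2004.
Fruit set is observed: Nov 3, 2004 − 5 weeks = Sep 29, 2004.
The first true leaves appear: Sep 29, 2004 − 20 days = Sep 9, 2004.
Germination occurs: Sep 9, 2004 − 9 weeks = Jul 8, 2004.
The seeds are planted: Jul 8, 2004 − 20 days = Jun 18, 2004.

June 18, 2004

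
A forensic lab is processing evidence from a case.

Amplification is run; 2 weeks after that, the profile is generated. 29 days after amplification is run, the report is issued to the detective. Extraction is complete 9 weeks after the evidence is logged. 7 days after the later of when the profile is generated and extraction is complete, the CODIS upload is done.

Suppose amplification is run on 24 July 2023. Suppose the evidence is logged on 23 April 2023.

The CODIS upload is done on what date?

Amplification is run: Jul 24, 2023.
The profile is generated: Jul 24, 2023 + 2 weeks = Aug 7, 2023.
The evidence is logged: Apr 23, 2023.
Extraction is complete: Apr 23, 2023 + 9 weeks = Jun 25, 2023.
Both prerequisites met — the profile is generated (Aug 7, 2023), extraction is complete (Jun 25, 2023); the later is Aug 7, 2023.
The CODIS upload is done: Aug 7, 2023 + 7 days = Aug 14, 2023.

14 August 2023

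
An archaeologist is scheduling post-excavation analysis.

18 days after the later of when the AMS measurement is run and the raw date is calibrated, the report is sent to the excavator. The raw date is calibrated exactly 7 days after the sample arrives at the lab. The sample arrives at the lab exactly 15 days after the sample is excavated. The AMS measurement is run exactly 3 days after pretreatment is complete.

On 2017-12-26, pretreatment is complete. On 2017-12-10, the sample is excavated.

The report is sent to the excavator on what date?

2018-01-19

Pretreatment is complete: Dec 26, 2017.
The AMS measurement is run: Dec 26, 2017 + 3 days = Dec 29, 2017.
The sample is excavated: Dec 10, 2017.
The sample arrives at the lab: Dec 10, 2017 + 15 days = Dec 25, 2017.
The raw date is calibrated: Dec 25, 2017 + 7 days = Jan 1, 2018.
Both prerequisites met — the AMS measurement is run (Dec 29, 2017), the raw date is calibrated (Jan 1, 2018); the later is Jan 1, 2018.
The report is sent to the excavator: Jan 1, 2018 + 18 days = Jan 19, 2018.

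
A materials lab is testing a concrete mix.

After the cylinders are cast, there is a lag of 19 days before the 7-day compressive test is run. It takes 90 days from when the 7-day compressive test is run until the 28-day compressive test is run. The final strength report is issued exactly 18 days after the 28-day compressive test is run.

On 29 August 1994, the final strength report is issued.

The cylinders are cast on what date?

24 April 1994

The final strength report is issued: Aug 29, 1994.
The 28-day compressive test is run: Aug 29, 1994 − 18 days = Aug 11, 1994.
The 7-day compressive test is run: Aug 11, 1994 − 90 days = May 13, 1994.
The cylinders are cast: May 13, 1994 − 19 days = Apr 24, 1994.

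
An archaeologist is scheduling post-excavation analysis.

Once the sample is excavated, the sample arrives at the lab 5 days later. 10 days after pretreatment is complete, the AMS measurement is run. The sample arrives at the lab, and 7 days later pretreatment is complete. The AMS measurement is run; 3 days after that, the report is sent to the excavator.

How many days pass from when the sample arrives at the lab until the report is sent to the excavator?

20 days

Causal path: the sample arrives at the lab → pretreatment is complete → the AMS measurement is run → the report is sent to the excavator.
Total delay along the path: 7 + 10 + 3 = 20 days.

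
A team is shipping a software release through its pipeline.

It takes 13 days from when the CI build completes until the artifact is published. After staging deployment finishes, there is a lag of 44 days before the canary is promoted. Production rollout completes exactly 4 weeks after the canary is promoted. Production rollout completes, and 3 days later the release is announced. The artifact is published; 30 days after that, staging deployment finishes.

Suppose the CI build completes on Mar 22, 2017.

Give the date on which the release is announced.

The CI build completes: Mar 22, 2017.
The artifact is published: Mar 22, 2017 + 13 days = Apr 4, 2017.
Staging deployment finishes: Apr 4, 2017 + 30 days = May 4, 2017.
The canary is promoted: May 4, 2017 + 44 days = Jun 17, 2017.
Production rollout completes: Jun 17, 2017 + 4 weeks = Jul 15, 2017.
The release is announced: Jul 15, 2017 + 3 days = Jul 18, 2017.

Jul 18, 2017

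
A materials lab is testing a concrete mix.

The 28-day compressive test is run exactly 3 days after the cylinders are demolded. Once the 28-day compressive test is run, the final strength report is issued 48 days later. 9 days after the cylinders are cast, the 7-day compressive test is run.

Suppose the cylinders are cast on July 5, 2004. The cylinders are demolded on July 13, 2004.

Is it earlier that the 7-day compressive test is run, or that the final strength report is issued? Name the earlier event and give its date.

The cylinders are cast: Jul 5, 2004.
The 7-day compressive test is run: Jul 5, 2004 + 9 days = Jul 14, 2004.
The cylinders are demolded: Jul 13, 2004.
The 28-day compressive test is run: Jul 13, 2004 + 3 days = Jul 16, 2004.
The final strength report is issued: Jul 16, 2004 + 48 days = Sep 2, 2004.
Comparing: the 7-day compressive test is run on Jul 14, 2004 vs the final strength report is issued on Sep 2, 2004. Earlier: the 7-day compressive test is run.

The 7-day compressive test is run — July 14, 2004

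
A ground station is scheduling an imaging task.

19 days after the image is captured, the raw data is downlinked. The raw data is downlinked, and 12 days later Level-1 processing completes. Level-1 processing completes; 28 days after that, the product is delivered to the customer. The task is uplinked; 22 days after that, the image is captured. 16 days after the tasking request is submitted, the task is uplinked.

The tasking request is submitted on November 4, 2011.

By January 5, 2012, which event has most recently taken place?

The tasking request is submitted: Nov 4, 2011.
The task is uplinked: Nov 4, 2011 + 16 days = Nov 20, 2011.
The image is captured: Nov 20, 2011 + 22 days = Dec 12, 2011.
The raw data is downlinked: Dec 12, 2011 + 19 days = Dec 31, 2011.
Level-1 processing completes: Dec 31, 2011 + 12 days = Jan 12, 2012.
The product is delivered to the customer: Jan 12, 2012 + 28 days = Feb 9, 2012.
Jan 5, 2012 falls between when the raw data is downlinked (Dec 31, 2011) and when Level-1 processing completes (Jan 12, 2012).

The raw data is downlinked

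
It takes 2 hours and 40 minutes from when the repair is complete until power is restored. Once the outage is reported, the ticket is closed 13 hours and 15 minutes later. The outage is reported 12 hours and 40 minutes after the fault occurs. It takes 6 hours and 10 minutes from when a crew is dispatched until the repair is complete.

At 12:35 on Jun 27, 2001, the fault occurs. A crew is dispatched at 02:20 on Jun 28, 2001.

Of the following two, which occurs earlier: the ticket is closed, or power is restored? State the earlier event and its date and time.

The fault occurs: 12:35 Jun 27, 2001.
The outage is reported: 12:35 Jun 27, 2001 + 12h40m = 01:15 Jun 28, 2001.
The ticket is closed: 01:15 Jun 28, 2001 + 13h15m = 14:30 Jun 28, 2001.
A crew is dispatched: 02:20 Jun 28, 2001.
The repair is complete: 02:20 Jun 28, 2001 + 6h10m = 08:30 Jun 28, 2001.
Power is restored: 08:30 Jun 28, 2001 + 2h40m = 11:10 Jun 28, 2001.
Comparing: the ticket is closed at 14:30 Jun 28, 2001 vs power is restored at 11:10 Jun 28, 2001. Earlier: power is restored.

Power is restored — 11:10 on Jun 28, 2001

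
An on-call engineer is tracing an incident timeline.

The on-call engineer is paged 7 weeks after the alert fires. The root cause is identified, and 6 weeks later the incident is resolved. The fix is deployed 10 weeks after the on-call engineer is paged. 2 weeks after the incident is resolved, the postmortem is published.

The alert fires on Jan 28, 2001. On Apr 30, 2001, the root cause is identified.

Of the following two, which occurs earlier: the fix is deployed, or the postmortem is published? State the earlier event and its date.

The fix is deployed — May 27, 2001

The alert fires: Jan 28, 2001.
The on-call engineer is paged: Jan 28, 2001 + 7 weeks = Mar 18, 2001.
The fix is deployed: Mar 18, 2001 + 10 weeks = May 27, 2001.
The root cause is identified: Apr 30, 2001.
The incident is resolved: Apr 30, 2001 + 6 weeks = Jun 11, 2001.
The postmortem is published: Jun 11, 2001 + 2 weeks = Jun 25, 2001.
Comparing: the fix is deployed on May 27, 2001 vs the postmortem is published on Jun 25, 2001. Earlier: the fix is deployed.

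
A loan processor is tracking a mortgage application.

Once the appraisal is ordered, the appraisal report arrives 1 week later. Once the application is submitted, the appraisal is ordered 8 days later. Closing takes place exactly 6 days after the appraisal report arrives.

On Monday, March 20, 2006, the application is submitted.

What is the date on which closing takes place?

Monday, April 10, 2006

The application is submitted: Mar 20, 2006.
The appraisal is ordered: Mar 20, 2006 + 8 days = Mar 28, 2006.
The appraisal report arrives: Mar 28, 2006 + 1 week = Apr 4, 2006.
Closing takes place: Apr 4, 2006 + 6 days = Apr 10, 2006.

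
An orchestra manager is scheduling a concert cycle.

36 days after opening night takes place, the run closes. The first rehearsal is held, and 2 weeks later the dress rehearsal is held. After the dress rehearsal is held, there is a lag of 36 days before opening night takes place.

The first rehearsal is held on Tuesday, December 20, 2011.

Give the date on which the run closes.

The first rehearsal is held: Dec 20, 2011.
The dress rehearsal is held: Dec 20, 2011 + 2 weeks = Jan 3, 2012.
Opening night takes place: Jan 3, 2012 + 36 days = Feb 8, 2012.
The run closes: Feb 8, 2012 + 36 days = Mar 15, 2012.

Thursday, March 15, 2012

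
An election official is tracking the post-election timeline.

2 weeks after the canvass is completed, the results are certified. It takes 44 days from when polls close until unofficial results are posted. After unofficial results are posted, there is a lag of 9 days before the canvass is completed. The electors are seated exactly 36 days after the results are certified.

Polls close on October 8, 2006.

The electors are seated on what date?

Polls close: Oct 8, 2006.
Unofficial results are posted: Oct 8, 2006 + 44 days = Nov 21, 2006.
The canvass is completed: Nov 21, 2006 + 9 days = Nov 30, 2006.
The results are certified: Nov 30, 2006 + 2 weeks = Dec 14, 2006.
The electors are seated: Dec 14, 2006 + 36 days = Jan 19, 2007.

January 19, 2007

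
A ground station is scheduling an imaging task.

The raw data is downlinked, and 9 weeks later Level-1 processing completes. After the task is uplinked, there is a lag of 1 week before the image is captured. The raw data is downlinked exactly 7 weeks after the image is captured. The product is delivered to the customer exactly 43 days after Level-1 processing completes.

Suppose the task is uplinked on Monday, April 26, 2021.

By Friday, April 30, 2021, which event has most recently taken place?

The task is uplinked: Apr 26, 2021.
The image is captured: Apr 26, 2021 + 1 week = May 3, 2021.
The raw data is downlinked: May 3, 2021 + 7 weeks = Jun 21, 2021.
Level-1 processing completes: Jun 21, 2021 + 9 weeks = Aug 23, 2021.
The product is delivered to the customer: Aug 23, 2021 + 43 days = Oct 5, 2021.
Apr 30, 2021 falls between when the task is uplinked (Apr 26, 2021) and when the image is captured (May 3, 2021).

The task is uplinked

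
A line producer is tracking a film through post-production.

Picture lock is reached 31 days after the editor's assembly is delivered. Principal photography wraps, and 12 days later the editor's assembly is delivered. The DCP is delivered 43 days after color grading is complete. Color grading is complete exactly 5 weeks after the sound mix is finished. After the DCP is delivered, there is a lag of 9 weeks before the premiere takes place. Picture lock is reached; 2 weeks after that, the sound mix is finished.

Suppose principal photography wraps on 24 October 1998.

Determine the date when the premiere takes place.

10 May 1999

Principal photography wraps: Oct 24, 1998.
The editor's assembly is delivered: Oct 24, 1998 + 12 days = Nov 5, 1998.
Picture lock is reached: Nov 5, 1998 + 31 days = Dec 6, 1998.
The sound mix is finished: Dec 6, 1998 + 2 weeks = Dec 20, 1998.
Color grading is complete: Dec 20, 1998 + 5 weeks = Jan 24, 1999.
The DCP is delivered: Jan 24, 1999 + 43 days = Mar 8, 1999.
The premiere takes place: Mar 8, 1999 + 9 weeks = May 10, 1999.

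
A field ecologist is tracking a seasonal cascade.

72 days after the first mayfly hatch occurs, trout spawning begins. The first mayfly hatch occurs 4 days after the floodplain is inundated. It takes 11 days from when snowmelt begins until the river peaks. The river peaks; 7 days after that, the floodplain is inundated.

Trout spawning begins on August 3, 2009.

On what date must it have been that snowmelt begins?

May 1, 2009

Trout spawning begins: Aug 3, 2009.
The first mayfly hatch occurs: Aug 3, 2009 − 72 days = May 23, 2009.
The floodplain is inundated: May 23, 2009 − 4 days = May 19, 2009.
The river peaks: May 19, 2009 − 7 days = May 12, 2009.
Snowmelt begins: May 12, 2009 − 11 days = May 1, 2009.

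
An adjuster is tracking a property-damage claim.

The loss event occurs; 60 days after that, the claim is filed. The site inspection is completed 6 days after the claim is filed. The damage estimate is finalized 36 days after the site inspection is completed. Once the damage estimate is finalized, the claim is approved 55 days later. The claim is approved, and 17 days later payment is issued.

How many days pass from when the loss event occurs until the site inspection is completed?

Causal path: the loss event occurs → the claim is filed → the site inspection is completed.
Total delay along the path: 60 + 6 = 66 days.

66 days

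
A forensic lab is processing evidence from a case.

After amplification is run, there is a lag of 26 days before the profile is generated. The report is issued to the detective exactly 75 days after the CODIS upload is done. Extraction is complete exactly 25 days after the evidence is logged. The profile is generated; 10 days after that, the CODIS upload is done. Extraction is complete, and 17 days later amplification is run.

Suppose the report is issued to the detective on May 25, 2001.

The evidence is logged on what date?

December 23, 2000

The report is issued to the detective: May 25, 2001.
The CODIS upload is done: May 25, 2001 − 75 days = Mar 11, 2001.
The profile is generated: Mar 11, 2001 − 10 days = Mar 1, 2001.
Amplification is run: Mar 1, 2001 − 26 days = Feb 3, 2001.
Extraction is complete: Feb 3, 2001 − 17 days = Jan 17, 2001.
The evidence is logged: Jan 17, 2001 − 25 days = Dec 23, 2000.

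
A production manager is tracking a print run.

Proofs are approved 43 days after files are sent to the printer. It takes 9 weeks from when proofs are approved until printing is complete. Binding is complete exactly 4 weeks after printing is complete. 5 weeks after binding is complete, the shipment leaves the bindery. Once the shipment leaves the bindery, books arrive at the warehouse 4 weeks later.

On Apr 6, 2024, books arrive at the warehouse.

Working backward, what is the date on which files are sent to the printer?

Books arrive at the warehouse: Apr 6, 2024.
The shipment leaves the bindery: Apr 6, 2024 − 4 weeks = Mar 9, 2024.
Binding is complete: Mar 9, 2024 − 5 weeks = Feb 3, 2024.
Printing is complete: Feb 3, 2024 − 4 weeks = Jan 6, 2024.
Proofs are approved: Jan 6, 2024 − 9 weeks = Nov 4, 2023.
Files are sent to the printer: Nov 4, 2023 − 43 days = Sep 22, 2023.

Sep 22, 2023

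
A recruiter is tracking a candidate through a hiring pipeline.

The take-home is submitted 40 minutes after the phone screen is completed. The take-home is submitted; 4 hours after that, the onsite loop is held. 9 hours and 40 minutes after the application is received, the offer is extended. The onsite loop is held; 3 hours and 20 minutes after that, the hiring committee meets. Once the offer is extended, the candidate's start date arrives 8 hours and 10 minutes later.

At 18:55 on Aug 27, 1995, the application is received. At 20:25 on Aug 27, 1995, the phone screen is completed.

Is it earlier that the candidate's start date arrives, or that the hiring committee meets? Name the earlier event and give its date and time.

The hiring committee meets — 04:25 on Aug 28, 1995

The application is received: 18:55 Aug 27, 1995.
The offer is extended: 18:55 Aug 27, 1995 + 9h40m = 04:35 Aug 28, 1995.
The candidate's start date arrives: 04:35 Aug 28, 1995 + 8h10m = 12:45 Aug 28, 1995.
The phone screen is completed: 20:25 Aug 27, 1995.
The take-home is submitted: 20:25 Aug 27, 1995 + 40m = 21:05 Aug 27, 1995.
The onsite loop is held: 21:05 Aug 27, 1995 + 4h = 01:05 Aug 28, 1995.
The hiring committee meets: 01:05 Aug 28, 1995 + 3h20m = 04:25 Aug 28, 1995.
Comparing: the candidate's start date arrives at 12:45 Aug 28, 1995 vs the hiring committee meets at 04:25 Aug 28, 1995. Earlier: the hiring committee meets.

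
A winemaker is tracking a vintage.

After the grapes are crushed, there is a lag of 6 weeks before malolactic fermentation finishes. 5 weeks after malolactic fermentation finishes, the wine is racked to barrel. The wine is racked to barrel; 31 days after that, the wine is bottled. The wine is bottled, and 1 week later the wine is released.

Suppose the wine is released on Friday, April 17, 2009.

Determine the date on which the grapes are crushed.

Tuesday, December 23, 2008

The wine is released: Apr 17, 2009.
The wine is bottled: Apr 17, 2009 − 1 week = Apr 10, 2009.
The wine is racked to barrel: Apr 10, 2009 − 31 days = Mar 10, 2009.
Malolactic fermentation finishes: Mar 10, 2009 − 5 weeks = Feb 3, 2009.
The grapes are crushed: Feb 3, 2009 − 6 weeks = Dec 23, 2008.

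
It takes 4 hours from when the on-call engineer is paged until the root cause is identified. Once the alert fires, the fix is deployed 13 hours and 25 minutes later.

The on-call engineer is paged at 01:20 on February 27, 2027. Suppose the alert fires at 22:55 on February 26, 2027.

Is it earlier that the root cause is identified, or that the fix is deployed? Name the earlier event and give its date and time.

The on-call engineer is paged: 01:20 Feb 27, 2027.
The root cause is identified: 01:20 Feb 27, 2027 + 4h = 05:20 Feb 27, 2027.
The alert fires: 22:55 Feb 26, 2027.
The fix is deployed: 22:55 Feb 26, 2027 + 13h25m = 12:20 Feb 27, 2027.
Comparing: the root cause is identified at 05:20 Feb 27, 2027 vs the fix is deployed at 12:20 Feb 27, 2027. Earlier: the root cause is identified.

The root cause is identified — 05:20 on February 27, 2027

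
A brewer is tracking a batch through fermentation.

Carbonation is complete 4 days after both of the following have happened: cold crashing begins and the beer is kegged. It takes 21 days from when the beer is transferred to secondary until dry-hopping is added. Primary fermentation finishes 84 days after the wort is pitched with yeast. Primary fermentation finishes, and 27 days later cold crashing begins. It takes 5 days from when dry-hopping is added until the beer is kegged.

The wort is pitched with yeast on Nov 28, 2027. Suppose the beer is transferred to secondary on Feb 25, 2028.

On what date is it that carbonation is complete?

The wort is pitched with yeast: Nov 28, 2027.
Primary fermentation finishes: Nov 28, 2027 + 84 days = Feb 20, 2028.
Cold crashing begins: Feb 20, 2028 + 27 days = Mar 18, 2028.
The beer is transferred to secondary: Feb 25, 2028.
Dry-hopping is added: Feb 25, 2028 + 21 days = Mar 17, 2028.
The beer is kegged: Mar 17, 2028 + 5 days = Mar 22, 2028.
Both prerequisites met — cold crashing begins (Mar 18, 2028), the beer is kegged (Mar 22, 2028); the later is Mar 22, 2028.
Carbonation is complete: Mar 22, 2028 + 4 days = Mar 26, 2028.

Mar 26, 2028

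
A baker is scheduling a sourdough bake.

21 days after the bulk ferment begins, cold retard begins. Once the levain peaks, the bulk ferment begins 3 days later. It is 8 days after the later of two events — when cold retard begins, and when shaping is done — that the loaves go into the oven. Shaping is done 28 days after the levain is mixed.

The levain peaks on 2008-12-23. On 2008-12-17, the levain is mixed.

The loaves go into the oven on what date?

The levain peaks: Dec 23, 2008.
The bulk ferment begins: Dec 23, 2008 + 3 days = Dec 26, 2008.
Cold retard begins: Dec 26, 2008 + 21 days = Jan 16, 2009.
The levain is mixed: Dec 17, 2008.
Shaping is done: Dec 17, 2008 + 28 days = Jan 14, 2009.
Both prerequisites met — cold retard begins (Jan 16, 2009), shaping is done (Jan 14, 2009); the later is Jan 16, 2009.
The loaves go into the oven: Jan 16, 2009 + 8 days = Jan 24, 2009.

2009-01-24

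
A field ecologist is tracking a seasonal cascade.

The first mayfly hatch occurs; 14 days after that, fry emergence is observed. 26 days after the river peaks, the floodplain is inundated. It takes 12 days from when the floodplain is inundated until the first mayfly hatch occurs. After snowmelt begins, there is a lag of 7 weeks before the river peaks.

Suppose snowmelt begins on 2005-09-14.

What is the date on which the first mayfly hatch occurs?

Snowmelt begins: Sep 14, 2005.
The river peaks: Sep 14, 2005 + 7 weeks = Nov 2, 2005.
The floodplain is inundated: Nov 2, 2005 + 26 days = Nov 28, 2005.
The first mayfly hatch occurs: Nov 28, 2005 + 12 days = Dec 10, 2005.

2005-12-10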